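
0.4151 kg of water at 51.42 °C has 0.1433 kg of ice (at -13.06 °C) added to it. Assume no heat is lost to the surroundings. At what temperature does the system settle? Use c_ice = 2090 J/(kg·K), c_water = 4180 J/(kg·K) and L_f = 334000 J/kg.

Energy conservation, ΣQ = 0:
warm ice to 0 °C: 0.1433·2090·(0 − (-13.06)) = 3911.4
  melt ice: 0.1433·334000 = 47862
  warm the meltwater: 598.99 T
  water cools: 0.4151·4180·(T − 51.42) = 1735.1(T − 51.42)
2334.1 T = 89220 − 51774 = 37446
T ≈ 16.04 °C. Since T > 0 °C, the all-ice-melts assumption holds.

T_f ≈ 16.0 °C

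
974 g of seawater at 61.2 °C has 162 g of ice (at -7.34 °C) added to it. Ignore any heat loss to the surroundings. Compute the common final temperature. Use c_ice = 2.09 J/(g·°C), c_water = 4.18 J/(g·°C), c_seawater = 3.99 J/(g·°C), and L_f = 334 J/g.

T_f ≈ 39.7 °C

Energy conservation, ΣQ = 0:
ice -7.34→0 °C: 162×2.09×7.34 = 2485.2
  latent heat to melt: 162×334 = 54108
  warm the meltwater: 677.16 T
  seawater: 3886.3(T − 61.2)
4563.4 T = 237839 − 56593 = 181246
T ≈ 39.72 °C — above 0 °C, consistent with complete melting.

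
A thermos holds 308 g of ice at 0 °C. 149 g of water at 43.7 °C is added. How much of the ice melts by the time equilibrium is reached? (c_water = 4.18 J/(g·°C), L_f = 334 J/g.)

Cooling the water to 0 °C releases 149×4.18×43.7 = 27217 J.
To melt every bit of ice: 308×334 = 102872 J.
Since 27217 < 102872 J, not all the ice melts; equilibrium is at 0 °C.
m_melt = 27217 / L_f = 81.49 g.

m_melted ≈ 81.5 g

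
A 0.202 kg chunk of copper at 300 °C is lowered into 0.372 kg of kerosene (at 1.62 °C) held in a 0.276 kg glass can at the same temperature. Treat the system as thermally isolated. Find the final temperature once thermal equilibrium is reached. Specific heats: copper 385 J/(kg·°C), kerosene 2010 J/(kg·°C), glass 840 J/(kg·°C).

T_f ≈ 23.6 °C

Energy conservation, ΣQ = 0:
0.202*385*(T − 300) + 0.372*2010*(T − 1.62) + 0.276*840*(T − 1.62) = 0
(77.77 + 747.72 + 231.84) T = 77.77*300 + 747.72*1.62 + 231.84*1.62
T = 24918/1057.3 ≈ 23.57 °C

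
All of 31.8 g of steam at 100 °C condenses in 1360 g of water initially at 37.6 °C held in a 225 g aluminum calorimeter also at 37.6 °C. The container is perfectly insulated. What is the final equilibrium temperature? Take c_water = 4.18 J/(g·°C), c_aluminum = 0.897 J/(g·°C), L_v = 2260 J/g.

T_f ≈ 50.9 °C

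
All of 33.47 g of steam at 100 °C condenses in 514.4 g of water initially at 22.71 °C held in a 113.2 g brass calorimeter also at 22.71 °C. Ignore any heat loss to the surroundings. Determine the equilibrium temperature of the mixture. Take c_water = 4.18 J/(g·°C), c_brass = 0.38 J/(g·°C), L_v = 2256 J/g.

Sum of m c ΔT and latent-heat terms is zero:
condense steam: −33.47·2256 = −75508
  condensate cools 100→T: 33.47·4.18·(T − 100) = 139.9(T − 100)
  water warms: 514.4·4.18·(T − 22.71) = 2150.2(T − 22.71)
  cup: 43.02(T − 22.71)
2333.1 T = 75508 + 13990 + 49808 = 139307
T ≈ 59.71 °C — below 100 °C, confirming all the steam condensed.

T_f ≈ 59.7 °C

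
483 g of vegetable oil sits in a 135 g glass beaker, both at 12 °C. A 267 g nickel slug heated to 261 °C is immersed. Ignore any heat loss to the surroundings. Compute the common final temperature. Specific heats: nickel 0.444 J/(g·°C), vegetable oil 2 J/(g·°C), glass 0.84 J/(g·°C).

Net heat exchanged in the isolated system is zero:
267*0.444*(T − 261) + 483*2*(T − 12) + 135*0.84*(T − 12) = 0
1197.9 T = 43894
T ≈ 36.64 °C

T_f ≈ 36.6 °C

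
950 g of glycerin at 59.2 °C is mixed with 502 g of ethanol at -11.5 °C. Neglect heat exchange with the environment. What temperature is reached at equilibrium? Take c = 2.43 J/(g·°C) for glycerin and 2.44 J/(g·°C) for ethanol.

T_f = Σ m_i c_i T_i / Σ m_i c_i:
T_f = (2308.5*59.2 + 1224.9*(-11.5)) / (2308.5 + 1224.9)
    = 122577 / 3533.4 ≈ 34.69 °C

T_f ≈ 34.7 °C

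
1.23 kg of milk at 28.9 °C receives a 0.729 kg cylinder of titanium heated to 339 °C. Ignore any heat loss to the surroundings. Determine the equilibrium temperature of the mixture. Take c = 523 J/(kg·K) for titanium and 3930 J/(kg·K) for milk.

Net heat exchanged in the isolated system is zero:
0.729*523*(T − 339) + 1.23*3930*(T − 28.9) = 0
381.27(T − 339) + 4833.9(T − 28.9) = 0
5215.2 T = 268949
T ≈ 51.57 °C

T_f ≈ 51.6 °C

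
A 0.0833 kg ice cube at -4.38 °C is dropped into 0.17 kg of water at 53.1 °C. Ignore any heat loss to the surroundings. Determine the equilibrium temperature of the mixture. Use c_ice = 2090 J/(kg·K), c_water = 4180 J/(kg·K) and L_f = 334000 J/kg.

T_f ≈ 8.6 °C

Conservation of energy gives ΣQ = 0:
warm ice to 0 °C: 0.0833·2090·(0 − (-4.38)) = 762.54; fusion: m_ice L_f = 0.0833·334000 = 27822; meltwater 0→T: 0.0833·4180·T = 348.19 T; water: 710.6(T − 53.1)
1058.8 T = 37733 − 28585 = 9148.1
T ≈ 8.64 °C. Since T > 0 °C, the all-ice-melts assumption holds.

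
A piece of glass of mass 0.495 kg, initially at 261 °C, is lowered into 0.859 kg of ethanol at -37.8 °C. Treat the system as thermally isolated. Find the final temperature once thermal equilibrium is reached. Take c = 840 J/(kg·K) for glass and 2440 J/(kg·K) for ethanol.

T_f is the heat-capacity-weighted average of the initial temperatures:
T_f = (415.8·261 + 2096·(-37.8)) / (415.8 + 2096)
    = 29297 / 2511.8 ≈ 11.66 °C

T_f ≈ 11.7 °C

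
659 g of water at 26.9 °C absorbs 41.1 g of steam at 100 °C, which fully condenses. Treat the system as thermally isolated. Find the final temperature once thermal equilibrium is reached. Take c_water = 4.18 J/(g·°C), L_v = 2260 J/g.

Heat gained plus heat lost sum to zero:
latent heat released on condensation: 41.1·2260 = 92886; condensate cools 100→T: 41.1·4.18·(T − 100) = 171.8(T − 100); water warms: 659·4.18·(T − 26.9) = 2754.6(T − 26.9)
2926.4 T = 92886 + 17180 + 74099 = 184165
T ≈ 62.93 °C — below 100 °C, confirming all the steam condensed.

T_f ≈ 62.9 °C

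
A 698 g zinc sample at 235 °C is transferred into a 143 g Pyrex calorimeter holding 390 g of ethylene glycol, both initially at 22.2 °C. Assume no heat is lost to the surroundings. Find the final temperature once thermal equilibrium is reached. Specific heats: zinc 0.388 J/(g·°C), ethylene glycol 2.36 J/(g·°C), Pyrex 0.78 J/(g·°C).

Net heat exchanged in the isolated system is zero:
698×0.388×(T − 235) + 390×2.36×(T − 22.2) + 143×0.78×(T − 22.2) = 0
1302.8 T = 86553
T ≈ 66.44 °C

T_f ≈ 66.4 °C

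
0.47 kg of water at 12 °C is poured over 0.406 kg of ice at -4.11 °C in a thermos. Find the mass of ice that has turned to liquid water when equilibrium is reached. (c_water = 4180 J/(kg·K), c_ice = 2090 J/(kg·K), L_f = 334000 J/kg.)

m_melted ≈ 0.0601 kg

Cooling the water to 0 °C releases 0.47×4180×12 = 23575 J.
Warming the ice to 0 °C takes 0.406×2090×4.11 = 3487.5 J, leaving 20088 J for melting.
To melt every bit of ice: 0.406×334000 = 135604 J.
20088 J < 135604 J, so only part of the ice melts and the system sits at 0 °C.
Mass melted = 20088/334000 ≈ 0.06014 kg.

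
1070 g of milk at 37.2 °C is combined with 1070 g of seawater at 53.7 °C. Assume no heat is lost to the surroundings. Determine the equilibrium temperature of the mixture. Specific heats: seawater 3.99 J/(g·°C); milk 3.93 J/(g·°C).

T_f ≈ 45.5 °C

T_f = Σ m_i c_i T_i / Σ m_i c_i:
T_f = (4269.3×53.7 + 4205.1×37.2) / (4269.3 + 4205.1)
    = 385691 / 8474.4 ≈ 45.51 °C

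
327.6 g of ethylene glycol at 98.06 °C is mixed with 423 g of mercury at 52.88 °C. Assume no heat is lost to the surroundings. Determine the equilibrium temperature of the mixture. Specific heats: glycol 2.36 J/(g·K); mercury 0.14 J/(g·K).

T_f ≈ 94.8 °C

Set heat shed by the hot body equal to heat absorbed by the cold body:
327.6*2.36*(98.06 − T) = 423*0.14*(T − 52.88)
773.14(98.06 − T) = 59.22(T − 52.88)
832.36 T = 78945  ⇒  T ≈ 94.85 °C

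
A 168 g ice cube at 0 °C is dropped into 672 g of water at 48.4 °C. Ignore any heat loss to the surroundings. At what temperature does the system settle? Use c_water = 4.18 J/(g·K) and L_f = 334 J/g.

T_f ≈ 22.7 °C

Net heat exchanged in the isolated system is zero:
melt ice: 168×334 = 56112; warm the meltwater: 702.24 T; water: 2809(T − 48.4)
3511.2 T = 135954 − 56112 = 79842
T ≈ 22.74 °C — above 0 °C, consistent with complete melting.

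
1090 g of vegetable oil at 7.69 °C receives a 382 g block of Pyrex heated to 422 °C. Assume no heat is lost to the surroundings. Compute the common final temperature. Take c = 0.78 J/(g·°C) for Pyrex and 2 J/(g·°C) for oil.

Setting the total heat transfer to zero:
382*0.78*(T − 422) + 1090*2*(T − 7.69) = 0
297.96(T − 422) + 2180(T − 7.69) = 0
2478 T = 142503
T = 142503/2478 ≈ 57.51 °C

T_f ≈ 57.5 °C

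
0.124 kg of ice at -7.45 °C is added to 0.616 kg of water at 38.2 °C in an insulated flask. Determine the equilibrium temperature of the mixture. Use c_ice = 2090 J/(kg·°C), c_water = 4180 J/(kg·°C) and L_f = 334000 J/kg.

T_f ≈ 17.8 °C

Energy conservation, ΣQ = 0:
ice -7.45→0 °C: 0.124·2090·7.45 = 1930.7; fusion: m_ice L_f = 0.124·334000 = 41416; meltwater 0→T: 0.124·4180·T = 518.32 T; water: 2574.9(T − 38.2)
3093.2 T = 98360 − 43347 = 55014
T ≈ 17.79 °C — above 0 °C, consistent with complete melting.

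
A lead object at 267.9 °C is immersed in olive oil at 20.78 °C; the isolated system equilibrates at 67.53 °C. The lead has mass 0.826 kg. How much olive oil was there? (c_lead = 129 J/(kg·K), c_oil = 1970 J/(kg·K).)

m ≈ 0.232 kg

Net heat exchanged in the isolated system is zero:
0.826·129·(67.53 − 267.9) + m·1970·(67.53 − 20.78) = 0
92098 m = 21350
m = 21350/92098 ≈ 0.2318 kg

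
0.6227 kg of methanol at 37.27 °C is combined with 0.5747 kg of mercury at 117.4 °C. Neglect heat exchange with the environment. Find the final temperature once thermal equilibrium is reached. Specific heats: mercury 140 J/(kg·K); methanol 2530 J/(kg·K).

T_f ≈ 41.2 °C

Setting the total heat transfer to zero:
0.5747·140·(T − 117.4) + 0.6227·2530·(T − 37.27) = 0
(80.46 + 1575.4) T = 80.46·117.4 + 1575.4·37.27
T = 68162 / 1655.9 = 41.2 °C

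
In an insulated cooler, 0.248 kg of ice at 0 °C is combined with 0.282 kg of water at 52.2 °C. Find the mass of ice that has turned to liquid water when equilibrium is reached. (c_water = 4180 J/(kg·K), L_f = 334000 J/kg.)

m_melted ≈ 0.184 kg

Heat available from the water dropping to 0 °C: 0.282·4180·52.2 = 61531 J.
To melt every bit of ice: 0.248·334000 = 82832 J.
That's not enough to melt it all — equilibrium is at 0 °C with ice remaining.
m_melt = 61531 / L_f = 0.1842 kg.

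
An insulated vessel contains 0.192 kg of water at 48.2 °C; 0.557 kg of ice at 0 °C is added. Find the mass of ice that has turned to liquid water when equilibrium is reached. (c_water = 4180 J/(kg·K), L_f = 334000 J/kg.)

m_melted ≈ 0.116 kg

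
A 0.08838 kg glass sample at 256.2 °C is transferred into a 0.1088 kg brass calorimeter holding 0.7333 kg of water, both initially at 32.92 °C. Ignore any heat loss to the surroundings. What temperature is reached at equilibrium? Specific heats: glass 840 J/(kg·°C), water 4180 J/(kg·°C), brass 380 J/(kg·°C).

T_f ≈ 38.1 °C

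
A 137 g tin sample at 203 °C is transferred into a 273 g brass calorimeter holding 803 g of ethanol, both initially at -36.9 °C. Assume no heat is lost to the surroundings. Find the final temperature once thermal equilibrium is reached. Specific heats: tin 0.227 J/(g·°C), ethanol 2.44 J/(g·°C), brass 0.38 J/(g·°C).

T_f ≈ -33.3 °C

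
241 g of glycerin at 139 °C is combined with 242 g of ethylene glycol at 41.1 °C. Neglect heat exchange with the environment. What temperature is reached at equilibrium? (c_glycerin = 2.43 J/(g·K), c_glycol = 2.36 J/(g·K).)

T_f ≈ 90.7 °C

T_f = Σ m_i c_i T_i / Σ m_i c_i:
T_f = (585.63×139 + 571.12×41.1) / (585.63 + 571.12)
    = 104876 / 1156.8 ≈ 90.66 °C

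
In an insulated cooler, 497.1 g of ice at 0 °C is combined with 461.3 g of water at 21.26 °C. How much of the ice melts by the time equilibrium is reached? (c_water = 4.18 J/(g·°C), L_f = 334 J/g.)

Cooling the water to 0 °C releases 461.3·4.18·21.26 = 40994 J.
Melting all 497.1 g of ice would need 497.1·334 = 166031 J.
That's not enough to melt it all — equilibrium is at 0 °C with ice remaining.
m_melted·334 = 40994  ⇒  m_melted ≈ 122.7 g.

m_melted ≈ 123 g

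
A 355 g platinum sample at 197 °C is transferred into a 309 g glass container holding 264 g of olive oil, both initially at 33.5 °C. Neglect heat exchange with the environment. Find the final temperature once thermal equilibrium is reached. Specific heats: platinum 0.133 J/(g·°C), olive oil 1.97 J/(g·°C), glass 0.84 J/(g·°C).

T_f ≈ 42.8 °C

Let T be the final temperature. ΣQ_i = 0:
355·0.133·(T − 197) + 264·1.97·(T − 33.5) + 309·0.84·(T − 33.5) = 0
(47.22 + 520.08 + 259.56) T = 47.22·197 + 520.08·33.5 + 259.56·33.5
T = 35419/826.86 ≈ 42.84 °C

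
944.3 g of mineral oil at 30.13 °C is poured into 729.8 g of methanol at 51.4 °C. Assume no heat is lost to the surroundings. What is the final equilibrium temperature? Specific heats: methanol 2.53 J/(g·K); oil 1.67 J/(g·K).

Let T be the final temperature. ΣQ_i = 0:
729.8×2.53×(T − 51.4) + 944.3×1.67×(T − 30.13) = 0
1846.4(T − 51.4) + 1577(T − 30.13) = 0
3423.4 T = 142419
T = 142419/3423.4 ≈ 41.60 °C

T_f ≈ 41.6 °C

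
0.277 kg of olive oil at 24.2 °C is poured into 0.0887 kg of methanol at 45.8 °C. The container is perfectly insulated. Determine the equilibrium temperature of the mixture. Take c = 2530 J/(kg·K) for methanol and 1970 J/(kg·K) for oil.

Energy conservation, ΣQ = 0:
0.0887·2530·(T − 45.8) + 0.277·1970·(T − 24.2) = 0
224.41(T − 45.8) + 545.69(T − 24.2) = 0
770.1 T = 23484
T = 23484 / 770.1 = 30.5 °C

T_f ≈ 30.5 °C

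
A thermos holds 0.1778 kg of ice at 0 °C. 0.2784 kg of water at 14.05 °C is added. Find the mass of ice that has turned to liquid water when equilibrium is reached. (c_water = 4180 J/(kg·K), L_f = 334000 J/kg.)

Cooling the water to 0 °C releases 0.2784·4180·14.05 = 16350 J.
Melting all 0.1778 kg of ice would need 0.1778·334000 = 59385 J.
Since 16350 < 59385 J, not all the ice melts; equilibrium is at 0 °C.
m_melt = 16350 / L_f = 0.04895 kg.

m_melted ≈ 0.049 kg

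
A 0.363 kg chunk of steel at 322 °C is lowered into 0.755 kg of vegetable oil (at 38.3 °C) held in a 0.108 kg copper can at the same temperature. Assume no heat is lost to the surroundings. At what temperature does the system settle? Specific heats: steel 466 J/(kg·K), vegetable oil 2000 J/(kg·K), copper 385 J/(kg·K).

Let T be the final temperature. ΣQ_i = 0:
0.363×466×(T − 322) + 0.755×2000×(T − 38.3) + 0.108×385×(T − 38.3) = 0
1720.7 T = 113894
T = 113894/1720.7 ≈ 66.19 °C

T_f ≈ 66.2 °C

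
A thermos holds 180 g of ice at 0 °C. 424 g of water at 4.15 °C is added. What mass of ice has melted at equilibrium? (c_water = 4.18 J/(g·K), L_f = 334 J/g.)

m_melted ≈ 22 g

Water can give up m c ΔT = 424·4.18·4.15 = 7355.1 J before reaching 0 °C.
Fully melting the ice requires m_ice L_f = 180·334 = 60120 J.
7355.1 J < 60120 J, so only part of the ice melts and the system sits at 0 °C.
m_melt = 7355.1 / L_f = 22.02 g.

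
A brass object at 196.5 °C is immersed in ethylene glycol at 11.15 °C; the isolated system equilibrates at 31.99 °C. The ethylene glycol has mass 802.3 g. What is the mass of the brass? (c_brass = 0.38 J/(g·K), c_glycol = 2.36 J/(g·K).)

m ≈ 631 g

Net heat exchanged in the isolated system is zero:
m×0.38×(31.99 − 196.5) + 802.3×2.36×(31.99 − 11.15) = 0
-62.51 m = -39459
m = -39459/-62.51 ≈ 631.2 g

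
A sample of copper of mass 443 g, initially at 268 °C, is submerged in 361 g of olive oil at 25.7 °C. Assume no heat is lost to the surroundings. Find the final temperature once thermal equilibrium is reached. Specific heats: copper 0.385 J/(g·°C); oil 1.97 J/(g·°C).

Let T be the final temperature. ΣQ_i = 0:
443×0.385×(T − 268) + 361×1.97×(T − 25.7) = 0
170.56(T − 268) + 711.17(T − 25.7) = 0
881.72 T = 63986
T = 63986/881.72 ≈ 72.57 °C

T_f ≈ 72.6 °C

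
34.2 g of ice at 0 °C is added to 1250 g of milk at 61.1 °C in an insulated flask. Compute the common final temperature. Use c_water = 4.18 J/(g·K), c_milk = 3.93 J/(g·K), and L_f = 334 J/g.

Energy balance with sensible and latent terms:
fusion: m_ice L_f = 34.2×334 = 11423
  meltwater 0→T: 34.2×4.18×T = 142.96 T
  milk cools: 1250×3.93×(T − 61.1) = 4912.5(T − 61.1)
5055.5 T = 300154 − 11423 = 288731
T ≈ 57.11 °C. Since T > 0 °C, the all-ice-melts assumption holds.

T_f ≈ 57.1 °C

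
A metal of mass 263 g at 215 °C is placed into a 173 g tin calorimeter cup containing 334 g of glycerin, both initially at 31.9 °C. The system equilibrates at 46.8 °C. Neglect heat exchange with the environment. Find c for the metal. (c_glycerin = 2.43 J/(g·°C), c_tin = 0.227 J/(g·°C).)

Net heat exchanged in the isolated system is zero:
263×c×(46.8 − 215) + 334×2.43×(46.8 − 31.9) + 173×0.227×(46.8 − 31.9) = 0
-44237 c = -12678
c = -12678/-44237 ≈ 0.2866 J/(g·°C)

c ≈ 0.287 J/(g·°C)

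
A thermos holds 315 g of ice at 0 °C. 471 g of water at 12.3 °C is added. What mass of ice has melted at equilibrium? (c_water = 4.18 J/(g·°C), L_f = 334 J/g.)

Heat available from the water dropping to 0 °C: 471·4.18·12.3 = 24216 J.
Fully melting the ice requires m_ice L_f = 315·334 = 105210 J.
That's not enough to melt it all — equilibrium is at 0 °C with ice remaining.
Mass melted = 24216/334 ≈ 72.5 g.

m_melted ≈ 72.5 g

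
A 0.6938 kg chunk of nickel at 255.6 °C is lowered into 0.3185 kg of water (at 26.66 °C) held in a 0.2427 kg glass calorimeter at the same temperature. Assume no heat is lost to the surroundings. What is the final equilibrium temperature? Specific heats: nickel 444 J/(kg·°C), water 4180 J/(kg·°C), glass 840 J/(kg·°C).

Let T be the final temperature. ΣQ_i = 0:
0.6938×444×(T − 255.6) + 0.3185×4180×(T − 26.66) + 0.2427×840×(T − 26.66) = 0
1843.2 T = 119665
T ≈ 64.92 °C

T_f ≈ 64.9 °C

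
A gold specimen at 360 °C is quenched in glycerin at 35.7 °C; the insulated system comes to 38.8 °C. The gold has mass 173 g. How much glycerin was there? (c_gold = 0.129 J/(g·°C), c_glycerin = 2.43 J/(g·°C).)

m ≈ 952 g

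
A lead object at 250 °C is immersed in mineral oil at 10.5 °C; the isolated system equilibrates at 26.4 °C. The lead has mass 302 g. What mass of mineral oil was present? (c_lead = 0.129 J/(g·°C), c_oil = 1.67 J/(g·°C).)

m ≈ 328 g

|Q_lead| = |Q_oil|:
302·0.129·(250 − 26.4) = m·1.67·(26.4 − 10.5)
26.55 m = 8711  ⇒  m ≈ 328.1 g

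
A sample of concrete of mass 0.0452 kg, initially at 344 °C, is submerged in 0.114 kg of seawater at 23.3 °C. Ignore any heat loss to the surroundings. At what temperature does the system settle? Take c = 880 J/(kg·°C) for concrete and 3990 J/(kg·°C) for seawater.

T_f ≈ 49.1 °C

Heat lost by the concrete equals heat gained by the seawater:
0.0452×880×(344 − T) = 0.114×3990×(T − 23.3)
39.78(344 − T) = 454.86(T − 23.3)
494.64 T = 24281  ⇒  T ≈ 49.09 °C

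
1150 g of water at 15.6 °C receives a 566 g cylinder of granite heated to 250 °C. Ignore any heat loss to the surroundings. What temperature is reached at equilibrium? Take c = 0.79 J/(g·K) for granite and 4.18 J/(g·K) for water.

Conservation of energy gives ΣQ = 0:
566·0.79·(T − 250) + 1150·4.18·(T − 15.6) = 0
447.14(T − 250) + 4807(T − 15.6) = 0
(447.14 + 4807) T = 447.14·250 + 4807·15.6
T ≈ 35.55 °C

T_f ≈ 35.5 °C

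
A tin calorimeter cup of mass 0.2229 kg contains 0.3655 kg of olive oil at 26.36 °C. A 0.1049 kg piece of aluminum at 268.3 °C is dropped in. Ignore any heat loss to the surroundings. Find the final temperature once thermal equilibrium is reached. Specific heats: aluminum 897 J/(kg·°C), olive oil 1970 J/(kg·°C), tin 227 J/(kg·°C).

T_f ≈ 52.7 °C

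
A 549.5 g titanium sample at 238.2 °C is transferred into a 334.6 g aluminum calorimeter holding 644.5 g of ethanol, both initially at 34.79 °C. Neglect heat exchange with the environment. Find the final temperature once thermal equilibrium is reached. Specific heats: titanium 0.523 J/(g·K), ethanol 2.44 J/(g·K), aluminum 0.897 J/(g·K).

With ΣQ=0 the equilibrium temperature is the m·c-weighted mean:
T_f = (287.39×238.2 + 1572.6×34.79 + 300.14×34.79) / (287.39 + 1572.6 + 300.14)
    = 133608 / 2160.1 ≈ 61.85 °C

T_f ≈ 61.9 °C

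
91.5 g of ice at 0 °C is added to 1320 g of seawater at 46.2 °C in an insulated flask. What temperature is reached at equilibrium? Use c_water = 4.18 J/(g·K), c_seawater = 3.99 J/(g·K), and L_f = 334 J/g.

Conservation of energy gives ΣQ = 0:
latent heat to melt: 91.5×334 = 30561; meltwater 0→T: 91.5×4.18×T = 382.47 T; seawater: 5266.8(T − 46.2)
5649.3 T = 243326 − 30561 = 212765
T ≈ 37.66 °C (positive, so assuming full melt was valid).

T_f ≈ 37.7 °C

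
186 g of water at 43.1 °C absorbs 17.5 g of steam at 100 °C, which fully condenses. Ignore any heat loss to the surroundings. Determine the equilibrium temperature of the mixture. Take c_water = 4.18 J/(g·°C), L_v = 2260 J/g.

Setting the total heat transfer to zero:
latent heat released on condensation: 17.5·2260 = 39550
  condensed water 100 °C→T: 73.15(T − 100)
  original water: 777.48(T − 43.1)
850.63 T = 39550 + 7315 + 33509 = 80374
T ≈ 94.49 °C (< 100 °C, so full condensation is consistent).

T_f ≈ 94.5 °C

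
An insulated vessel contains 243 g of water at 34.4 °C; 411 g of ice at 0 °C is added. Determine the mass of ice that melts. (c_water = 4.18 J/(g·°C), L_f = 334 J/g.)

Cooling the water to 0 °C releases 243×4.18×34.4 = 34941 J.
To melt every bit of ice: 411×334 = 137274 J.
Since 34941 < 137274 J, not all the ice melts; equilibrium is at 0 °C.
Mass melted = 34941/334 ≈ 104.6 g.

m_melted ≈ 105 g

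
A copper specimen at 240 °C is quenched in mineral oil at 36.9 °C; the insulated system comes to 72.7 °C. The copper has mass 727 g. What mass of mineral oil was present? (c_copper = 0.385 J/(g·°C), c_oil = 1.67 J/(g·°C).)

m ≈ 783 g

Net heat exchanged in the isolated system is zero:
727·0.385·(72.7 − 240) + m·1.67·(72.7 − 36.9) = 0
59.79 m = 46826
m = 46826/59.79 ≈ 783.2 g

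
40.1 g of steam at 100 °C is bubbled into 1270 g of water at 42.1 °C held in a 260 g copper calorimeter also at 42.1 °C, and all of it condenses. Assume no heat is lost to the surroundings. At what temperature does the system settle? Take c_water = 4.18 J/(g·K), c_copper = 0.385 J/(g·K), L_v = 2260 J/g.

T_f ≈ 60.1 °C

Net heat exchanged in the isolated system is zero:
steam→water at 100 °C releases m L_v = 40.1·2260 = 90626; condensate cools 100→T: 40.1·4.18·(T − 100) = 167.62(T − 100); water warms: 1270·4.18·(T − 42.1) = 5308.6(T − 42.1); cup: 100.1(T − 42.1)
5576.3 T = 90626 + 16762 + 227706 = 335094
T ≈ 60.09 °C (< 100 °C, so full condensation is consistent).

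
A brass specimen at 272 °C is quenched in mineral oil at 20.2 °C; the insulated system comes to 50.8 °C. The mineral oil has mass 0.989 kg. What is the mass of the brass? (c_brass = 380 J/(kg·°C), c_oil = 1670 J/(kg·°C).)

|Q_brass| = |Q_oil|:
m·380·(272 − 50.8) = 0.989·1670·(50.8 − 20.2)
84056 m = 50540  ⇒  m ≈ 0.6013 kg

m ≈ 0.601 kg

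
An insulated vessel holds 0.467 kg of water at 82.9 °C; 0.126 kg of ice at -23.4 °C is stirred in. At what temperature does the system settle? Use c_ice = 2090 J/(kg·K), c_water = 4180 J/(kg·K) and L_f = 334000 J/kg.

T_f ≈ 45.8 °C

Setting the total heat transfer to zero:
ice -23.4→0 °C: 0.126×2090×23.4 = 6162.2
  melt ice: 0.126×334000 = 42084
  meltwater 0→T: 0.126×4180×T = 526.68 T
  water cools: 0.467×4180×(T − 82.9) = 1952.1(T − 82.9)
2478.7 T = 161826 − 48246 = 113580
T ≈ 45.82 °C (positive, so assuming full melt was valid).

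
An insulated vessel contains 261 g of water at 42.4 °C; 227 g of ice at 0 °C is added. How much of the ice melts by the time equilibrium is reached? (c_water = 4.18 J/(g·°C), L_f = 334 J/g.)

Heat available from the water dropping to 0 °C: 261·4.18·42.4 = 46258 J.
To melt every bit of ice: 227·334 = 75818 J.
That's not enough to melt it all — equilibrium is at 0 °C with ice remaining.
m_melted·334 = 46258  ⇒  m_melted ≈ 138.5 g.

m_melted ≈ 138 g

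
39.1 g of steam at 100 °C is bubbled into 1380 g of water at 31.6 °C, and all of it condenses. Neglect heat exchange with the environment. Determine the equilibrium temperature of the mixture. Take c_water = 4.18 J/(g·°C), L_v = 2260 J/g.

T_f ≈ 48.4 °C

Energy conservation, ΣQ = 0:
steam→water at 100 °C releases m L_v = 39.1·2260 = 88366; condensed water 100 °C→T: 163.44(T − 100); water warms: 1380·4.18·(T − 31.6) = 5768.4(T − 31.6)
5931.8 T = 88366 + 16344 + 182281 = 286991
T ≈ 48.38 °C — below 100 °C, confirming all the steam condensed.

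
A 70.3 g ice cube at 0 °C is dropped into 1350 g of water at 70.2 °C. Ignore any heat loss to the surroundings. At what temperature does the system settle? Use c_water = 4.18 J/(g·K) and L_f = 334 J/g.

T_f ≈ 62.8 °C

Heat gained plus heat lost sum to zero:
melt ice: 70.3·334 = 23480
  meltwater 0→T: 70.3·4.18·T = 293.85 T
  water cools: 1350·4.18·(T − 70.2) = 5643(T − 70.2)
5936.9 T = 396139 − 23480 = 372658
T ≈ 62.77 °C — above 0 °C, consistent with complete melting.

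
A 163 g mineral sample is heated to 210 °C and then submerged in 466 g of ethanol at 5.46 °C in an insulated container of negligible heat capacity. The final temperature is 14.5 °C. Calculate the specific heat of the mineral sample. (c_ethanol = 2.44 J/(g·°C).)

Let T be the final temperature. ΣQ_i = 0:
163×c×(14.5 − 210) + 466×2.44×(14.5 − 5.46) = 0
-31866 c = -10279
c = -10279/-31866 ≈ 0.3226 J/(g·°C)

c ≈ 0.323 J/(g·°C)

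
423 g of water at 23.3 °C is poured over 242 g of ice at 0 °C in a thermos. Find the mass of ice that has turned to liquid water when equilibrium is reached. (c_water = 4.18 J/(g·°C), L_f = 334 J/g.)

Cooling the water to 0 °C releases 423×4.18×23.3 = 41198 J.
Melting all 242 g of ice would need 242×334 = 80828 J.
41198 J < 80828 J, so only part of the ice melts and the system sits at 0 °C.
Mass melted = 41198/334 ≈ 123.3 g.

m_melted ≈ 123 g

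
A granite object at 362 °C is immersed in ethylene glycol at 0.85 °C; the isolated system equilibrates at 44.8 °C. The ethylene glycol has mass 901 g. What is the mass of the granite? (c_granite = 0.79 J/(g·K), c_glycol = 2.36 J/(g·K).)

Heat gained plus heat lost sum to zero:
m·0.79·(44.8 − 362) + 901·2.36·(44.8 − 0.85) = 0
-250.59 m = -93454
m = -93454/-250.59 ≈ 372.9 g

m ≈ 373 g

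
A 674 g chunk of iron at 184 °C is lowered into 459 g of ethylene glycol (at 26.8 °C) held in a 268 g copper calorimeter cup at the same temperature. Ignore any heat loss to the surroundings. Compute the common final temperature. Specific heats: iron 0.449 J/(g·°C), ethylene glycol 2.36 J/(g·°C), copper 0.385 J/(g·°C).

T_f ≈ 58.7 °C

T_f is the heat-capacity-weighted average of the initial temperatures:
T_f = (302.63*184 + 1083.2*26.8 + 103.18*26.8) / (302.63 + 1083.2 + 103.18)
    = 87479 / 1489 ≈ 58.75 °C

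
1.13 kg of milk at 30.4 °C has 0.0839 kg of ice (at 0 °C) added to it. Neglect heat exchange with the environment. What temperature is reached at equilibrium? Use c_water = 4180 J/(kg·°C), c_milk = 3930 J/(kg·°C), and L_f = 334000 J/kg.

T_f ≈ 22.3 °C

Sum of m c ΔT and latent-heat terms is zero:
melt ice: 0.0839×334000 = 28023; warm the meltwater: 350.7 T; milk: 4440.9(T − 30.4)
4791.6 T = 135003 − 28023 = 106981
T ≈ 22.33 °C — above 0 °C, consistent with complete melting.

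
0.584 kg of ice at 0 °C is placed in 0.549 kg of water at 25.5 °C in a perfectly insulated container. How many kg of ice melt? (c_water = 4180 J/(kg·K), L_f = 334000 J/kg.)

m_melted ≈ 0.175 kg

Cooling the water to 0 °C releases 0.549·4180·25.5 = 58518 J.
Fully melting the ice requires m_ice L_f = 0.584·334000 = 195056 J.
Since 58518 < 195056 J, not all the ice melts; equilibrium is at 0 °C.
m_melted·334000 = 58518  ⇒  m_melted ≈ 0.1752 kg.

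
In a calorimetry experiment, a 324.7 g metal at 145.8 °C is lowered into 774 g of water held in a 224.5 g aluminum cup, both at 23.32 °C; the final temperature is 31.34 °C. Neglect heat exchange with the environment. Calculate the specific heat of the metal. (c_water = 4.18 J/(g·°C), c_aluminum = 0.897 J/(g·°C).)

c ≈ 0.742 J/(g·°C)

Let T be the final temperature. ΣQ_i = 0:
324.7×c×(31.34 − 145.8) + 774×4.18×(31.34 − 23.32) + 224.5×0.897×(31.34 − 23.32) = 0
-37165 c = -27562
c = -27562/-37165 ≈ 0.7416 J/(g·°C)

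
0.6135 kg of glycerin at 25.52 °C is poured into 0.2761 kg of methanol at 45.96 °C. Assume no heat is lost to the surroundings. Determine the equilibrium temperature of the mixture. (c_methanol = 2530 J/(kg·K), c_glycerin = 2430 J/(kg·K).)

Setting the total heat transfer to zero:
0.2761×2530×(T − 45.96) + 0.6135×2430×(T − 25.52) = 0
698.53(T − 45.96) + 1490.8(T − 25.52) = 0
(698.53 + 1490.8) T = 698.53×45.96 + 1490.8×25.52
T ≈ 32.04 °C

T_f ≈ 32.0 °C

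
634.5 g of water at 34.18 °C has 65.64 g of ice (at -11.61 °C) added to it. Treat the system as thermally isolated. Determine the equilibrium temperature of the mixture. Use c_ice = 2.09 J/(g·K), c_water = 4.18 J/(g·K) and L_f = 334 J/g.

Conservation of energy gives ΣQ = 0:
ice -11.61→0 °C: 65.64·2.09·11.61 = 1592.7
  latent heat to melt: 65.64·334 = 21924
  warm the meltwater: 274.38 T
  water cools: 634.5·4.18·(T − 34.18) = 2652.2(T − 34.18)
2926.6 T = 90653 − 23517 = 67136
T ≈ 22.94 °C (positive, so assuming full melt was valid).

T_f ≈ 22.9 °C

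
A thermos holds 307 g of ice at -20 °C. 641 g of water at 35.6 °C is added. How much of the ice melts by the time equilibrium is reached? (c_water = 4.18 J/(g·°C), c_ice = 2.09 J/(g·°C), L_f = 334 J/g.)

m_melted ≈ 247 g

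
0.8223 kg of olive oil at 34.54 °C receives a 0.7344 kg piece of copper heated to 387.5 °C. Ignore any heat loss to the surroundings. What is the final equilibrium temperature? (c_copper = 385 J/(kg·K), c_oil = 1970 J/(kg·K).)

Setting the total heat transfer to zero:
0.7344*385*(T − 387.5) + 0.8223*1970*(T − 34.54) = 0
282.74(T − 387.5) + 1619.9(T − 34.54) = 0
1902.7 T = 165516
T ≈ 86.99 °C

T_f ≈ 87.0 °C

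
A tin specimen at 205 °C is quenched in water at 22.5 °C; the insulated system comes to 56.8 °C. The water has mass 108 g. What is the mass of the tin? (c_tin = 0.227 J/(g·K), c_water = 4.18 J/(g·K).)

Net heat exchanged in the isolated system is zero:
m×0.227×(56.8 − 205) + 108×4.18×(56.8 − 22.5) = 0
-33.64 m = -15484
m = -15484/-33.64 ≈ 460.3 g

m ≈ 460 g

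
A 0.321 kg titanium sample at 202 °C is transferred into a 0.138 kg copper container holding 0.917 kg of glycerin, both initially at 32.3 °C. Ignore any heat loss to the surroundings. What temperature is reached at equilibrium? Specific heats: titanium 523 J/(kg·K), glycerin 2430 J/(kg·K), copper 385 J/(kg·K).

With ΣQ=0 the equilibrium temperature is the m·c-weighted mean:
T_f = (167.88·202 + 2228.3·32.3 + 53.13·32.3) / (167.88 + 2228.3 + 53.13)
    = 107603 / 2449.3 ≈ 43.93 °C

T_f ≈ 43.9 °C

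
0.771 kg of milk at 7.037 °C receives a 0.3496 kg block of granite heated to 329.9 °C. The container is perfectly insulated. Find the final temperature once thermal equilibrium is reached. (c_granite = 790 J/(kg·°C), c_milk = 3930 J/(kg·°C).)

Energy conservation, ΣQ = 0:
0.3496×790×(T − 329.9) + 0.771×3930×(T − 7.037) = 0
276.18(T − 329.9) + 3030(T − 7.037) = 0
3306.2 T = 112435
T = 112435/3306.2 ≈ 34.01 °C

T_f ≈ 34.0 °C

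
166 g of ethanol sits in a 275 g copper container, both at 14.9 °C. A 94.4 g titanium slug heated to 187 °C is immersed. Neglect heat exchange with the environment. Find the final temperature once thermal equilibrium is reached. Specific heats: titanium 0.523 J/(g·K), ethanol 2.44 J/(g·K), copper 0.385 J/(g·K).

T_f ≈ 30.1 °C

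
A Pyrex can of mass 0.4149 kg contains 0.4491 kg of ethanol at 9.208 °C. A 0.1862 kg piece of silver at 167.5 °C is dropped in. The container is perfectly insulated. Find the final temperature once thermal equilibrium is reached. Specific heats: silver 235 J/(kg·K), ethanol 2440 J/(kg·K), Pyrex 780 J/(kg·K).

T_f is the heat-capacity-weighted average of the initial temperatures:
T_f = (43.76·167.5 + 1095.8·9.208 + 323.62·9.208) / (43.76 + 1095.8 + 323.62)
    = 20399 / 1463.2 ≈ 13.94 °C

T_f ≈ 13.9 °C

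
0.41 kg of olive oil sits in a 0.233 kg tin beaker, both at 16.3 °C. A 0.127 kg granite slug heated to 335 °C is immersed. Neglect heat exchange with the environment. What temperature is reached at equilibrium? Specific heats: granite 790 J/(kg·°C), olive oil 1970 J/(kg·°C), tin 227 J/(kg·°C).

T_f ≈ 49.6 °C

Net heat exchanged in the isolated system is zero:
0.127*790*(T − 335) + 0.41*1970*(T − 16.3) + 0.233*227*(T − 16.3) = 0
100.33(T − 335) + 807.7(T − 16.3) + 52.89(T − 16.3) = 0
960.92 T = 47638
T ≈ 49.58 °C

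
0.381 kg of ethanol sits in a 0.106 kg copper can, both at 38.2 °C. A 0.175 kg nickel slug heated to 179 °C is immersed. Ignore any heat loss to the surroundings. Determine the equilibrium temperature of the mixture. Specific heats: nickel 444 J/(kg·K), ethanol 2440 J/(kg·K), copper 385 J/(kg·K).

T_f ≈ 48.6 °C

T_f = Σ m_i c_i T_i / Σ m_i c_i:
T_f = (77.7*179 + 929.64*38.2 + 40.81*38.2) / (77.7 + 929.64 + 40.81)
    = 50979 / 1048.2 ≈ 48.64 °C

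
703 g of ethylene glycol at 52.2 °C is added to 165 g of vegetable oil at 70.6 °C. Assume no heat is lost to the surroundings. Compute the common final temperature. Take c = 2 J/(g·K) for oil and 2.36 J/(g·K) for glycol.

T_f ≈ 55.3 °C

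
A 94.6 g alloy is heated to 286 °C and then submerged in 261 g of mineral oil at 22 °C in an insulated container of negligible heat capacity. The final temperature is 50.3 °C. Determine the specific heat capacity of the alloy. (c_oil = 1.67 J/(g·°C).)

c ≈ 0.553 J/(g·°C)

Heat lost by the alloy = heat gained by the oil:
94.6·c·(286 − 50.3) = 261·1.67·(50.3 − 22)
22297 c = 12335  ⇒  c ≈ 0.5532 J/(g·°C)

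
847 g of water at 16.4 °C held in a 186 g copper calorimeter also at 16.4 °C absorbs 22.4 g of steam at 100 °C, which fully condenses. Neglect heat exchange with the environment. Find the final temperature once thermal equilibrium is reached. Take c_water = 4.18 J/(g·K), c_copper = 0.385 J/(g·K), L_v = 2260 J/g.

T_f ≈ 32.2 °C

Taking heat into each body as positive, Σ m c ΔT = 0:
steam→water at 100 °C releases m L_v = 22.4·2260 = 50624
  condensed water 100 °C→T: 93.63(T − 100)
  original water: 3540.5(T − 16.4)
  copper cup: 186·0.385·(T − 16.4) = 71.61(T − 16.4)
3705.7 T = 50624 + 9363.2 + 59238 = 119225
T ≈ 32.17 °C, under the boiling point, so the assumption holds.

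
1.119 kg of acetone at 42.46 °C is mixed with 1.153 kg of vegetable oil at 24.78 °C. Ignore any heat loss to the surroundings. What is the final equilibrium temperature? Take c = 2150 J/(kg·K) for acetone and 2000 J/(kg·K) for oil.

T_f ≈ 33.8 °C

Heat gained plus heat lost sum to zero:
1.119·2150·(T − 42.46) + 1.153·2000·(T − 24.78) = 0
2405.8(T − 42.46) + 2306(T − 24.78) = 0
4711.9 T = 159295
T = 159295/4711.9 ≈ 33.81 °C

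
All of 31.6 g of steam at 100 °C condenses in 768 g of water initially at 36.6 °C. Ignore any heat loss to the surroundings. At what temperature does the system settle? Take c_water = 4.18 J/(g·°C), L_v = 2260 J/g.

T_f ≈ 60.5 °C

Taking heat into each body as positive, Σ m c ΔT = 0:
steam→water at 100 °C releases m L_v = 31.6×2260 = 71416
  condensed water 100 °C→T: 132.09(T − 100)
  original water: 3210.2(T − 36.6)
3342.3 T = 71416 + 13209 + 117495 = 202120
T ≈ 60.47 °C, under the boiling point, so the assumption holds.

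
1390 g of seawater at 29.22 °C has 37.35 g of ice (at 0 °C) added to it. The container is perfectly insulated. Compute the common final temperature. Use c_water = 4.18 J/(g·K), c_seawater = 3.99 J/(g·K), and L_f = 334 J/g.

Energy conservation, ΣQ = 0:
latent heat to melt: 37.35·334 = 12475
  meltwater 0→T: 37.35·4.18·T = 156.12 T
  seawater cools: 1390·3.99·(T − 29.22) = 5546.1(T − 29.22)
5702.2 T = 162057 − 12475 = 149582
T ≈ 26.23 °C. Since T > 0 °C, the all-ice-melts assumption holds.

T_f ≈ 26.2 °C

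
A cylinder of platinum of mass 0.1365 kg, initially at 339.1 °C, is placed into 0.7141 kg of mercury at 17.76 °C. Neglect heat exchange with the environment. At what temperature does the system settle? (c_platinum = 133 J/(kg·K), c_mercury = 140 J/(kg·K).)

|Q_platinum| = |Q_mercury|:
0.1365·133·(339.1 − T) = 0.7141·140·(T − 17.76)
18.15(339.1 − T) = 99.97(T − 17.76)
118.13 T = 7931.7  ⇒  T ≈ 67.14 °C

T_f ≈ 67.1 °C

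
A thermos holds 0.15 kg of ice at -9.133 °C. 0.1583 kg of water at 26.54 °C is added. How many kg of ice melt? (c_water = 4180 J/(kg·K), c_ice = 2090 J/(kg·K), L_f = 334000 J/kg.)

m_melted ≈ 0.044 kg

Water can give up m c ΔT = 0.1583×4180×26.54 = 17561 J before reaching 0 °C.
Of that, 0.15×2090×9.133 = 2863.2 J goes to bring the ice to 0 °C, leaving 14698 J.
To melt every bit of ice: 0.15×334000 = 50100 J.
That's not enough to melt it all — equilibrium is at 0 °C with ice remaining.
Mass melted = 14698/334000 ≈ 0.04401 kg.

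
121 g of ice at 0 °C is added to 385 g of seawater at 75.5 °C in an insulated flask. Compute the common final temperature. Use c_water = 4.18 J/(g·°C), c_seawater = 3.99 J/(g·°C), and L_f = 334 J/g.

Energy balance with sensible and latent terms:
latent heat to melt: 121·334 = 40414
  warm the meltwater: 505.78 T
  seawater cools: 385·3.99·(T − 75.5) = 1536.2(T − 75.5)
2041.9 T = 115979 − 40414 = 75565
T ≈ 37.01 °C. Since T > 0 °C, the all-ice-melts assumption holds.

T_f ≈ 37.0 °C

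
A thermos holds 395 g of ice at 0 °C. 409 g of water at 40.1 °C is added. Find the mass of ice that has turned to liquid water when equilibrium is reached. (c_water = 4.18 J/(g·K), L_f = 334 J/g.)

Heat available from the water dropping to 0 °C: 409·4.18·40.1 = 68556 J.
Fully melting the ice requires m_ice L_f = 395·334 = 131930 J.
68556 J < 131930 J, so only part of the ice melts and the system sits at 0 °C.
Mass melted = 68556/334 ≈ 205.3 g.

m_melted ≈ 205 g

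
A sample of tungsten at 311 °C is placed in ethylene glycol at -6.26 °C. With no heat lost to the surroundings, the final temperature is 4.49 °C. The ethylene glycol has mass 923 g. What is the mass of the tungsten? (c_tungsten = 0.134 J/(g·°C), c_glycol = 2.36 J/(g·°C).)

Energy conservation, ΣQ = 0:
m·0.134·(4.49 − 311) + 923·2.36·(4.49 − (-6.26)) = 0
-41.07 m = -23417
m = -23417/-41.07 ≈ 570.1 g

m ≈ 570 g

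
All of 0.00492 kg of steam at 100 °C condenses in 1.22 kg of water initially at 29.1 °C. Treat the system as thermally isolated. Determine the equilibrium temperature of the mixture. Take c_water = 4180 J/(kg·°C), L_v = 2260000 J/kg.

Conservation of energy gives ΣQ = 0:
condense steam: −0.00492×2260000 = −11119
  condensate cools 100→T: 0.00492×4180×(T − 100) = 20.57(T − 100)
  water warms: 1.22×4180×(T − 29.1) = 5099.6(T − 29.1)
5120.2 T = 11119 + 2056.6 + 148398 = 161574
T ≈ 31.56 °C (< 100 °C, so full condensation is consistent).

T_f ≈ 31.6 °C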